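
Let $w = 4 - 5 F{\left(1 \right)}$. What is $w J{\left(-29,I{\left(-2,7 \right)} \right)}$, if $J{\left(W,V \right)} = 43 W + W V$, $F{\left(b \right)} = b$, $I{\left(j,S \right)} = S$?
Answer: $1450$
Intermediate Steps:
$J{\left(W,V \right)} = 43 W + V W$
$w = -1$ ($w = 4 - 5 = -1$)
$w J{\left(-29,I{\left(-2,7 \right)} \right)} = - \left(-29\right) \left(43 + 7\right) = - \left(-29\right) 50 = \left(-1\right) \left(-1450\right) = 1450$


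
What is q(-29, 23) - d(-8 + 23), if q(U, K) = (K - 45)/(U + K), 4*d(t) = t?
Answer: -1/12 ≈ -0.083333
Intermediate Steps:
d(t) = t/4
q(U, K) = (-45 + K)/(K + U)
q(-29, 23) - d(-8 + 23) = (-45 + 23)/(23 - 29) - (-8 + 23)/4 = -22/(-6) - 15/4 = -⅙*(-22) - 1*15/4 = 11/3 - 15/4 = -1/12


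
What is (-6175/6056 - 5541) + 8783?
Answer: 19627377/6056 ≈ 3241.0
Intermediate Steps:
(-6175/6056 - 5541) + 8783 = -33562471/6056 + 8783 = 19627377/6056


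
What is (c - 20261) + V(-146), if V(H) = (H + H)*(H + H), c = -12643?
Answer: 52360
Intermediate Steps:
V(H) = 4*H**2 (V(H) = (2*H)*(2*H) = 4*H**2)
(c - 20261) + V(-146) = (-12643 - 20261) + 4*(-146)**2 = -32904 + 4*21316 = -32904 + 85264 = 52360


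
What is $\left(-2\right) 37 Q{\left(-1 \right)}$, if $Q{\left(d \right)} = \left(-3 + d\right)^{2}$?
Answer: $-1184$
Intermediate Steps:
$\left(-2\right) 37 Q{\left(-1 \right)} = \left(-2\right) 37 \left(-3 - 1\right)^{2} = - 74 \left(-4\right)^{2} = \left(-74\right) 16 = -1184$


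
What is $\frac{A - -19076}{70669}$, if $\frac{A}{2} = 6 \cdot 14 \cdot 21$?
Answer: $\frac{22604}{70669} \approx 0.31986$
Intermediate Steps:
$A = 3528$ ($A = 2 \cdot 6 \cdot 14 \cdot 21 = 2 \cdot 84 \cdot 21 = 2 \cdot 1764 = 3528$)
$\frac{A - -19076}{70669} = \frac{3528 - -19076}{70669} = \left(3528 + 19076\right) \frac{1}{70669} = 22604 \cdot \frac{1}{70669} = \frac{22604}{70669}$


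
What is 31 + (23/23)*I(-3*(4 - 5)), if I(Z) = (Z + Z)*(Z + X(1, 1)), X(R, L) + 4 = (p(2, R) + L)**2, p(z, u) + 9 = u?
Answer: 319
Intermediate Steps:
p(z, u) = -9 + u
X(R, L) = -4 + (-9 + L + R)**2 (X(R, L) = -4 + ((-9 + R) + L)**2 = -4 + (-9 + L + R)**2)
I(Z) = 2*Z*(45 + Z) (I(Z) = (Z + Z)*(Z + (-4 + (-9 + 1 + 1)**2)) = (2*Z)*(Z + (-4 + (-7)**2)) = (2*Z)*(Z + (-4 + 49)) = (2*Z)*(Z + 45) = (2*Z)*(45 + Z) = 2*Z*(45 + Z))
31 + (23/23)*I(-3*(4 - 5)) = 31 + (23/23)*(2*(-3*(4 - 5))*(45 - 3*(4 - 5))) = 31 + (23*(1/23))*(2*(-3*(-1))*(45 - 3*(-1))) = 31 + 1*(2*3*(45 + 3)) = 31 + 1*(2*3*48) = 31 + 1*288 = 31 + 288 = 319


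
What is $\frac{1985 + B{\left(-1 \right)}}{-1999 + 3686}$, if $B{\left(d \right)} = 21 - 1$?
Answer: $\frac{2005}{1687} \approx 1.1885$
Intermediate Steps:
$B{\left(d \right)} = 20$ ($B{\left(d \right)} = 21 - 1 = 20$)
$\frac{1985 + B{\left(-1 \right)}}{-1999 + 3686} = \frac{1985 + 20}{-1999 + 3686} = \frac{2005}{1687}$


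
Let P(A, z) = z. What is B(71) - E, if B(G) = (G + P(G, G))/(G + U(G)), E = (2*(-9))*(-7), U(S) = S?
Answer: -125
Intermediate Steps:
E = 126 (E = -18*(-7) = 126)
B(G) = 1 (B(G) = (G + G)/(G + G) = (2*G)/((2*G)) = (2*G)*(1/(2*G)) = 1)
B(71) - E = 1 - 1*126 = 1 - 126 = -125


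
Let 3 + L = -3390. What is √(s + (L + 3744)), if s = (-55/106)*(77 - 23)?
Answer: 3*√100806/53 ≈ 17.972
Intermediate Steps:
L = -3393 (L = -3 - 3390 = -3393)
s = -1485/53 (s = -55*1/106*54 = -55/106*54 = -1485/53 ≈ -28.019)
√(s + (L + 3744)) = √(-1485/53 + (-3393 + 3744)) = √(-1485/53 + 351) = √(17118/53) = 3*√100806/53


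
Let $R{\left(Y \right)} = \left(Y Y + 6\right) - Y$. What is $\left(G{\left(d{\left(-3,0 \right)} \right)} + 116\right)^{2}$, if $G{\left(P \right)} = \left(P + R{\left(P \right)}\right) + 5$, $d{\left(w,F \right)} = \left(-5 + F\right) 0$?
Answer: $16129$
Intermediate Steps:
$R{\left(Y \right)} = 6 + Y^{2} - Y$ ($R{\left(Y \right)} = \left(Y^{2} + 6\right) - Y = \left(6 + Y^{2}\right) - Y = 6 + Y^{2} - Y$)
$d{\left(w,F \right)} = 0$
$G{\left(P \right)} = 11 + P^{2}$ ($G{\left(P \right)} = \left(P + \left(6 + P^{2} - P\right)\right) + 5 = \left(6 + P^{2}\right) + 5 = 11 + P^{2}$)
$\left(G{\left(d{\left(-3,0 \right)} \right)} + 116\right)^{2} = \left(\left(11 + 0^{2}\right) + 116\right)^{2} = \left(\left(11 + 0\right) + 116\right)^{2} = \left(11 + 116\right)^{2} = 127^{2} = 16129$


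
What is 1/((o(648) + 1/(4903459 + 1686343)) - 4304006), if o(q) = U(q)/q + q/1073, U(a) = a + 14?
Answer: -1145478922452/4930146293108790271 ≈ -2.3234e-7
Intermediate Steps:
U(a) = 14 + a
o(q) = q/1073 + (14 + q)/q (o(q) = (14 + q)/q + q/1073 = q/1073 + (14 + q)/q)
1/((o(648) + 1/(4903459 + 1686343)) - 4304006) = 1/(((1 + 14/648 + (1/1073)*648) + 1/(4903459 + 1686343)) - 4304006) = 1/(((1 + 14*(1/648) + 648/1073) + 1/6589802) - 4304006) = 1/(((1 + 7/324 + 648/1073) + 1/6589802) - 4304006) = 1/((565115/347652 + 1/6589802) - 4304006) = 1/(1861998152441/1145478922452 - 4304006) = 1/(-4930146293108790271/1145478922452) = -1145478922452/4930146293108790271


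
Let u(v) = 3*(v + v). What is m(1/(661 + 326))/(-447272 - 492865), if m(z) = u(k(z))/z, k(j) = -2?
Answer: 3948/313379 ≈ 0.012598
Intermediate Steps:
u(v) = 6*v (u(v) = 3*(2*v) = 6*v)
m(z) = -12/z (m(z) = (6*(-2))/z = -12/z)
m(1/(661 + 326))/(-447272 - 492865) = (-12/(1/(661 + 326)))/(-447272 - 492865) = -12/(1/987)/(-940137) = -12/1/987*(-1/940137) = -12*987*(-1/940137) = -11844*(-1/940137) = 3948/313379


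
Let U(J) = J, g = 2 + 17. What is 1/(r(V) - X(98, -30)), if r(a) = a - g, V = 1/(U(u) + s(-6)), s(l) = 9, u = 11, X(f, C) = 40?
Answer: -20/1179 ≈ -0.016964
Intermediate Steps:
g = 19
V = 1/20 (V = 1/(11 + 9) = 1/20 ≈ 0.050000)
r(a) = -19 + a (r(a) = a - 1*19 = a - 19 = -19 + a)
1/(r(V) - X(98, -30)) = 1/((-19 + 1/20) - 1*40) = 1/(-379/20 - 40) = 1/(-1179/20) = -20/1179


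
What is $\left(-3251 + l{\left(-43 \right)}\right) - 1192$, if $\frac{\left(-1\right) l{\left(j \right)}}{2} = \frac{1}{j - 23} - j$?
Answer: $- \frac{149456}{33} \approx -4529.0$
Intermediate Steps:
$l{\left(j \right)} = - \frac{2}{-23 + j} + 2 j$ ($l{\left(j \right)} = - 2 \left(\frac{1}{j - 23} - j\right) = - 2 \left(\frac{1}{-23 + j} - j\right) = - \frac{2}{-23 + j} + 2 j$)
$\left(-3251 + l{\left(-43 \right)}\right) - 1192 = \left(-3251 + \frac{2 \left(-1 + \left(-43\right)^{2} - -989\right)}{-23 - 43}\right) - 1192 = \left(-3251 + \frac{2 \left(-1 + 1849 + 989\right)}{-66}\right) - 1192 = \left(-3251 + 2 \left(- \frac{1}{66}\right) 2837\right) - 1192 = \left(-3251 - \frac{2837}{33}\right) - 1192 = - \frac{110120}{33} - 1192 = - \frac{149456}{33}$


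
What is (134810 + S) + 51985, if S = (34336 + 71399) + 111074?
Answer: 403604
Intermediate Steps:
S = 216809 (S = 105735 + 111074 = 216809)
(134810 + S) + 51985 = (134810 + 216809) + 51985 = 351619 + 51985 = 403604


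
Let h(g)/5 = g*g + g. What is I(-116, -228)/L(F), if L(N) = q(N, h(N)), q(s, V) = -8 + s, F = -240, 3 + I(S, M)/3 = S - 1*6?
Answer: 375/248 ≈ 1.5121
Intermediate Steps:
I(S, M) = -27 + 3*S (I(S, M) = -9 + 3*(S - 1*6) = -9 + 3*(S - 6) = -9 + 3*(-6 + S) = -9 + (-18 + 3*S) = -27 + 3*S)
h(g) = 5*g + 5*g**2 (h(g) = 5*(g*g + g) = 5*(g**2 + g) = 5*(g + g**2) = 5*g + 5*g**2)
L(N) = -8 + N
I(-116, -228)/L(F) = (-27 + 3*(-116))/(-8 - 240) = (-27 - 348)/(-248) = -375*(-1/248) = 375/248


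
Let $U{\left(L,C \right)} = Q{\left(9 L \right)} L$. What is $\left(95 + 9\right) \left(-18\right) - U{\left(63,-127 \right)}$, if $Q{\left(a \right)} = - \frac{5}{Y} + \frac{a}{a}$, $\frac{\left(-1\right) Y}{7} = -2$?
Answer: $- \frac{3825}{2} \approx -1912.5$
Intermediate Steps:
$Y = 14$ ($Y = \left(-7\right) \left(-2\right) = 14$)
$Q{\left(a \right)} = \frac{9}{14}$ ($Q{\left(a \right)} = - \frac{5}{14} + \frac{a}{a} = \left(-5\right) \frac{1}{14} + 1 = - \frac{5}{14} + 1 = \frac{9}{14}$)
$U{\left(L,C \right)} = \frac{9 L}{14}$
$\left(95 + 9\right) \left(-18\right) - U{\left(63,-127 \right)} = \left(95 + 9\right) \left(-18\right) - \frac{9}{14} \cdot 63 = 104 \left(-18\right) - \frac{81}{2} = -1872 - \frac{81}{2} = - \frac{3825}{2}$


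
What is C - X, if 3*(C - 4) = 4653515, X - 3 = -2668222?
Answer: 12658184/3 ≈ 4.2194e+6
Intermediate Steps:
X = -2668219 (X = 3 - 2668222 = -2668219)
C = 4653527/3 (C = 4 + (⅓)*4653515 = 4 + 4653515/3 = 4653527/3 ≈ 1.5512e+6)
C - X = 4653527/3 - 1*(-2668219) = 4653527/3 + 2668219 = 12658184/3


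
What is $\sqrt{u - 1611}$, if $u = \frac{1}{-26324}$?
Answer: $\frac{i \sqrt{279086817665}}{13162} \approx 40.137 i$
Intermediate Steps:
$u = - \frac{1}{26324} \approx -3.7988 \cdot 10^{-5}$
$\sqrt{u - 1611} = \sqrt{- \frac{1}{26324} - 1611} = \sqrt{- \frac{42407965}{26324}} = \frac{i \sqrt{279086817665}}{13162}$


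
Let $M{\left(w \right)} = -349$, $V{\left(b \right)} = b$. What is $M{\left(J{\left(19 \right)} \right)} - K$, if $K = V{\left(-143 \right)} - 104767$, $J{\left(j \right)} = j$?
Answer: $104561$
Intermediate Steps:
$K = -104910$ ($K = -143 - 104767 = -104910$)
$M{\left(J{\left(19 \right)} \right)} - K = -349 - -104910 = -349 + 104910 = 104561$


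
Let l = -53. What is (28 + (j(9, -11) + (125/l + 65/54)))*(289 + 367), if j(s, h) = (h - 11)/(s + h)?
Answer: 35526664/1431 ≈ 24826.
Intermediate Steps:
j(s, h) = (-11 + h)/(h + s)
(28 + (j(9, -11) + (125/l + 65/54)))*(289 + 367) = (28 + ((-11 - 11)/(-11 + 9) + (125/(-53) + 65/54)))*(289 + 367) = (28 + (-22/(-2) + (125*(-1/53) + 65*(1/54))))*656 = (28 + (-½*(-22) + (-125/53 + 65/54)))*656 = (28 + (11 - 3305/2862))*656 = (28 + 28177/2862)*656 = (108313/2862)*656 = 35526664/1431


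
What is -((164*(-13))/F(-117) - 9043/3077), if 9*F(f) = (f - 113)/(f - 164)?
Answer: 8296367323/353855 ≈ 23446.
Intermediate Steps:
F(f) = (-113 + f)/(9*(-164 + f)) (F(f) = ((f - 113)/(f - 164))/9 = ((-113 + f)/(-164 + f))/9 = (-113 + f)/(9*(-164 + f)))
-((164*(-13))/F(-117) - 9043/3077) = -((164*(-13))/(((-113 - 117)/(9*(-164 - 117)))) - 9043/3077) = -(-2132/((⅑)*(-230)/(-281)) - 9043*1/3077) = -(-2132/((⅑)*(-1/281)*(-230)) - 9043/3077) = -(-2132/230/2529 - 9043/3077) = -(-2132*2529/230 - 9043/3077) = -(-2695914/115 - 9043/3077) = -1*(-8296367323/353855) = 8296367323/353855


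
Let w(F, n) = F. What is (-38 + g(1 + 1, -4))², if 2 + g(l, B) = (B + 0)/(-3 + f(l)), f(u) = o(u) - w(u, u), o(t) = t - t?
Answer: 38416/25 ≈ 1536.6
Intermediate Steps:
o(t) = 0
f(u) = -u (f(u) = 0 - u = -u)
g(l, B) = -2 + B/(-3 - l) (g(l, B) = -2 + (B + 0)/(-3 - l) = -2 + B/(-3 - l))
(-38 + g(1 + 1, -4))² = (-38 + (6 - 4 + 2*(1 + 1))/(-3 - (1 + 1)))² = (-38 + (6 - 4 + 2*2)/(-3 - 1*2))² = (-38 + (6 - 4 + 4)/(-3 - 2))² = (-38 + 6/(-5))² = (-38 - ⅕*6)² = (-38 - 6/5)² = (-196/5)² = 38416/25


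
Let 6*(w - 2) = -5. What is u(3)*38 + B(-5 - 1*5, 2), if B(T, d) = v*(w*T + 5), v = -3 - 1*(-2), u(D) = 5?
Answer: 590/3 ≈ 196.67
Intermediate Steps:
w = 7/6 (w = 2 + (⅙)*(-5) = 2 - ⅚ = 7/6 ≈ 1.1667)
v = -1 (v = -3 + 2 = -1)
B(T, d) = -5 - 7*T/6 (B(T, d) = -(7*T/6 + 5) = -(5 + 7*T/6) = -5 - 7*T/6)
u(3)*38 + B(-5 - 1*5, 2) = 5*38 + (-5 - 7*(-5 - 1*5)/6) = 190 + (-5 - 7*(-5 - 5)/6) = 190 + (-5 - 7/6*(-10)) = 190 + (-5 + 35/3) = 190 + 20/3 = 590/3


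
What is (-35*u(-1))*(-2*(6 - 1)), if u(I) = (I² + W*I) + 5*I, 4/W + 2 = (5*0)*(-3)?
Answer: -700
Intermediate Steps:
W = -2 (W = 4/(-2 + (5*0)*(-3)) = 4/(-2 + 0*(-3)) = 4/(-2 + 0) = 4/(-2) = 4*(-½) = -2)
u(I) = I² + 3*I (u(I) = (I² - 2*I) + 5*I = I² + 3*I)
(-35*u(-1))*(-2*(6 - 1)) = (-(-35)*(3 - 1))*(-2*(6 - 1)) = (-(-35)*2)*(-2*5) = -35*(-2)*(-10) = 70*(-10) = -700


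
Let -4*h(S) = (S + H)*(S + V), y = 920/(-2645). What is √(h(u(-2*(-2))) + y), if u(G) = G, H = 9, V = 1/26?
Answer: I*√114034/92 ≈ 3.6705*I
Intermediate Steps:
V = 1/26 ≈ 0.038462
y = -8/23 (y = 920*(-1/2645) = -8/23 ≈ -0.34783)
h(S) = -(9 + S)*(1/26 + S)/4 (h(S) = -(S + 9)*(S + 1/26)/4 = -(9 + S)*(1/26 + S)/4)
√(h(u(-2*(-2))) + y) = √((-9/104 - (-235)*(-2)/52 - (-2*(-2))²/4) - 8/23) = √((-9/104 - 235/104*4 - ¼*4²) - 8/23) = √((-9/104 - 235/26 - ¼*16) - 8/23) = √((-9/104 - 235/26 - 4) - 8/23) = √(-105/8 - 8/23) = √(-2479/184) = I*√114034/92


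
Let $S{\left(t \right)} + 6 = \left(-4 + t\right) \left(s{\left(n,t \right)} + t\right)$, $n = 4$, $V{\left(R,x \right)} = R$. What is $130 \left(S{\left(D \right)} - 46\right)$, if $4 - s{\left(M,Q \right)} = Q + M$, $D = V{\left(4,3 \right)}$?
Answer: $-6760$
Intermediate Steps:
$D = 4$
$s{\left(M,Q \right)} = 4 - M - Q$ ($s{\left(M,Q \right)} = 4 - \left(Q + M\right) = 4 - \left(M + Q\right) = 4 - M - Q$)
$S{\left(t \right)} = -6$ ($S{\left(t \right)} = -6 + \left(-4 + t\right) \left(\left(4 - 4 - t\right) + t\right) = -6 + \left(-4 + t\right) \left(- t + t\right) = -6 + \left(-4 + t\right) 0 = -6 + 0 = -6$)
$130 \left(S{\left(D \right)} - 46\right) = 130 \left(-6 - 46\right) = 130 \left(-52\right) = -6760$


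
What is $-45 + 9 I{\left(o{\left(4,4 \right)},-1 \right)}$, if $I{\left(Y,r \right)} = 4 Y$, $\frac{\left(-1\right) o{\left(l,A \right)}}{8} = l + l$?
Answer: $-2349$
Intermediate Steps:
$o{\left(l,A \right)} = - 16 l$ ($o{\left(l,A \right)} = - 8 \left(l + l\right) = - 8 \cdot 2 l = - 16 l$)
$-45 + 9 I{\left(o{\left(4,4 \right)},-1 \right)} = -45 + 9 \cdot 4 \left(\left(-16\right) 4\right) = -45 + 9 \cdot 4 \left(-64\right) = -45 + 9 \left(-256\right) = -45 - 2304 = -2349$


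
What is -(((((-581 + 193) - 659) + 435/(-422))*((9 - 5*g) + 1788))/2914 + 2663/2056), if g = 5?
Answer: 402003465251/632069912 ≈ 636.01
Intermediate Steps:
-(((((-581 + 193) - 659) + 435/(-422))*((9 - 5*g) + 1788))/2914 + 2663/2056) = -(((((-581 + 193) - 659) + 435/(-422))*((9 - 5*5) + 1788))/2914 + 2663/2056) = -((((-388 - 659) + 435*(-1/422))*((9 - 25) + 1788))*(1/2914) + 2663*(1/2056)) = -(((-1047 - 435/422)*(-16 + 1788))*(1/2914) + 2663/2056) = -(-442269/422*1772*(1/2914) + 2663/2056) = -(-391850334/211*1/2914 + 2663/2056) = -(-195925167/307427 + 2663/2056) = -1*(-402003465251/632069912) = 402003465251/632069912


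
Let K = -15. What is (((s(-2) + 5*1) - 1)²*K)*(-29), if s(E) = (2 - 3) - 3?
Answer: 0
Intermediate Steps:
s(E) = -4 (s(E) = -1 - 3 = -4)
(((s(-2) + 5*1) - 1)²*K)*(-29) = (((-4 + 5*1) - 1)²*(-15))*(-29) = (((-4 + 5) - 1)²*(-15))*(-29) = ((1 - 1)²*(-15))*(-29) = (0²*(-15))*(-29) = (0*(-15))*(-29) = 0*(-29) = 0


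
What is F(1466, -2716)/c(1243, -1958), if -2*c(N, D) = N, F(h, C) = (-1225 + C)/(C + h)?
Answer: -3941/776875 ≈ -0.0050729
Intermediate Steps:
F(h, C) = (-1225 + C)/(C + h)
c(N, D) = -N/2
F(1466, -2716)/c(1243, -1958) = ((-1225 - 2716)/(-2716 + 1466))/((-½*1243)) = (-3941/(-1250))/(-1243/2) = -1/1250*(-3941)*(-2/1243) = (3941/1250)*(-2/1243) = -3941/776875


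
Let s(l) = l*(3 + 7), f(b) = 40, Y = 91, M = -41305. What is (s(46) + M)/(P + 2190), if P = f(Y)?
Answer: -8169/446 ≈ -18.316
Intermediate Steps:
P = 40
s(l) = 10*l (s(l) = l*10 = 10*l)
(s(46) + M)/(P + 2190) = (10*46 - 41305)/(40 + 2190) = (460 - 41305)/2230 = -40845*1/2230 = -8169/446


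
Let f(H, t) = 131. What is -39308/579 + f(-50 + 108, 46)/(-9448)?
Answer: -371457833/5470392 ≈ -67.903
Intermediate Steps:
-39308/579 + f(-50 + 108, 46)/(-9448) = -39308/579 + 131/(-9448) = -39308*1/579 + 131*(-1/9448) = -39308/579 - 131/9448 = -371457833/5470392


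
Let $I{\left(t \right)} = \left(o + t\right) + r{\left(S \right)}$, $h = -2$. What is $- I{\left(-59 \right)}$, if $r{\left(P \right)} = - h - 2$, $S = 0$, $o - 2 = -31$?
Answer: $88$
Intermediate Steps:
$o = -29$ ($o = 2 - 31 = -29$)
$r{\left(P \right)} = 0$ ($r{\left(P \right)} = \left(-1\right) \left(-2\right) - 2 = 2 - 2 = 0$)
$I{\left(t \right)} = -29 + t$ ($I{\left(t \right)} = \left(-29 + t\right) + 0 = -29 + t$)
$- I{\left(-59 \right)} = - (-29 - 59) = \left(-1\right) \left(-88\right) = 88$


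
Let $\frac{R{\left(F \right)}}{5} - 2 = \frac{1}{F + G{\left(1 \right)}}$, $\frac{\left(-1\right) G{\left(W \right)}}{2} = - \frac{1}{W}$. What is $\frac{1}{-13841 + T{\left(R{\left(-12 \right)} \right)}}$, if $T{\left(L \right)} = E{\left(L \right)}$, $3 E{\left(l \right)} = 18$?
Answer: $- \frac{1}{13835} \approx -7.228 \cdot 10^{-5}$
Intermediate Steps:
$G{\left(W \right)} = \frac{2}{W}$ ($G{\left(W \right)} = - 2 \left(- \frac{1}{W}\right) = \frac{2}{W}$)
$E{\left(l \right)} = 6$ ($E{\left(l \right)} = \frac{1}{3} \cdot 18 = 6$)
$R{\left(F \right)} = 10 + \frac{5}{2 + F}$ ($R{\left(F \right)} = 10 + \frac{5}{F + \frac{2}{1}} = 10 + \frac{5}{F + 2 \cdot 1} = 10 + \frac{5}{F + 2} = 10 + \frac{5}{2 + F}$)
$T{\left(L \right)} = 6$
$\frac{1}{-13841 + T{\left(R{\left(-12 \right)} \right)}} = \frac{1}{-13841 + 6} = \frac{1}{-13835} = - \frac{1}{13835}$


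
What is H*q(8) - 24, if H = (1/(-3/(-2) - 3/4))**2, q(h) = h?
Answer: -88/9 ≈ -9.7778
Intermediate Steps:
H = 16/9 (H = (1/(-3*(-1/2) - 3*1/4))**2 = (1/(3/2 - 3/4))**2 = (1/(3/4))**2 = (4/3)**2 = 16/9 ≈ 1.7778)
H*q(8) - 24 = (16/9)*8 - 24 = 128/9 - 24 = -88/9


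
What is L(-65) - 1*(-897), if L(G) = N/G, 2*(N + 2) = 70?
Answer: 58272/65 ≈ 896.49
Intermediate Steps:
N = 33 (N = -2 + (½)*70 = -2 + 35 = 33)
L(G) = 33/G
L(-65) - 1*(-897) = 33/(-65) - 1*(-897) = 33*(-1/65) + 897 = -33/65 + 897 = 58272/65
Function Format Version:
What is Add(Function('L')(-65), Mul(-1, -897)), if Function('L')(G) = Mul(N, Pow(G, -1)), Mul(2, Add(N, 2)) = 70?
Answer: Rational(58272, 65) ≈ 896.49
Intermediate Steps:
N = 33 (N = Add(-2, Mul(Rational(1, 2), 70)) = Add(-2, 35) = 33)
Function('L')(G) = Mul(33, Pow(G, -1))
Add(Function('L')(-65), Mul(-1, -897)) = Add(Mul(33, Pow(-65, -1)), Mul(-1, -897)) = Add(Mul(33, Rational(-1, 65)), 897) = Add(Rational(-33, 65), 897) = Rational(58272, 65)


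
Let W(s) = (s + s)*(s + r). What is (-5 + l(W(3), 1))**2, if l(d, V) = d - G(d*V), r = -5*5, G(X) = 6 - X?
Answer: 75625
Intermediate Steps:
r = -25
W(s) = 2*s*(-25 + s) (W(s) = (s + s)*(s - 25) = (2*s)*(-25 + s) = 2*s*(-25 + s))
l(d, V) = -6 + d + V*d (l(d, V) = d - (6 - d*V) = d - (6 - V*d) = d + (-6 + V*d) = -6 + d + V*d)
(-5 + l(W(3), 1))**2 = (-5 + (-6 + 2*3*(-25 + 3) + 1*(2*3*(-25 + 3))))**2 = (-5 + (-6 + 2*3*(-22) + 1*(2*3*(-22))))**2 = (-5 + (-6 - 132 + 1*(-132)))**2 = (-5 + (-6 - 132 - 132))**2 = (-5 - 270)**2 = (-275)**2 = 75625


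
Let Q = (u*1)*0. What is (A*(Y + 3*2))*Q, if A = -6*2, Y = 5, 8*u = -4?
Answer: 0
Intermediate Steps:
u = -½ (u = (⅛)*(-4) = -½ ≈ -0.50000)
A = -12
Q = 0 (Q = -½*1*0 = -½*0 = 0)
(A*(Y + 3*2))*Q = -12*(5 + 3*2)*0 = -12*(5 + 6)*0 = -12*11*0 = -132*0 = 0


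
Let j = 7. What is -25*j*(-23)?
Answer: 4025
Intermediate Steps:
-25*j*(-23) = -25*7*(-23) = -175*(-23) = 4025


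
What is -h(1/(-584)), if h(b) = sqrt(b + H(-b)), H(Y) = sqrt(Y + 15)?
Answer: -sqrt(-146 + 292*sqrt(1279106))/292 ≈ -1.9676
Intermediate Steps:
H(Y) = sqrt(15 + Y)
h(b) = sqrt(b + sqrt(15 - b))
-h(1/(-584)) = -sqrt(1/(-584) + sqrt(15 - 1/(-584))) = -sqrt(-1/584 + sqrt(15 - 1*(-1/584))) = -sqrt(-1/584 + sqrt(15 + 1/584)) = -sqrt(-1/584 + sqrt(8761/584)) = -sqrt(-1/584 + sqrt(1279106)/292)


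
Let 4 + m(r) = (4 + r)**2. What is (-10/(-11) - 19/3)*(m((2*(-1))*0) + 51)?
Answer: -3759/11 ≈ -341.73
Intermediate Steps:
m(r) = -4 + (4 + r)**2
(-10/(-11) - 19/3)*(m((2*(-1))*0) + 51) = (-10/(-11) - 19/3)*((-4 + (4 + (2*(-1))*0)**2) + 51) = (-10*(-1/11) - 19*1/3)*((-4 + (4 - 2*0)**2) + 51) = (10/11 - 19/3)*((-4 + (4 + 0)**2) + 51) = -179*((-4 + 4**2) + 51)/33 = -179*((-4 + 16) + 51)/33 = -179*(12 + 51)/33 = -179/33*63 = -3759/11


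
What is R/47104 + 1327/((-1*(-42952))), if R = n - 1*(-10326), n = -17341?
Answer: -1297833/10995712 ≈ -0.11803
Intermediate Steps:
R = -7015 (R = -17341 - 1*(-10326) = -17341 + 10326 = -7015)
R/47104 + 1327/((-1*(-42952))) = -7015/47104 + 1327/((-1*(-42952))) = -7015*1/47104 + 1327/42952 = -305/2048 + 1327*(1/42952) = -305/2048 + 1327/42952 = -1297833/10995712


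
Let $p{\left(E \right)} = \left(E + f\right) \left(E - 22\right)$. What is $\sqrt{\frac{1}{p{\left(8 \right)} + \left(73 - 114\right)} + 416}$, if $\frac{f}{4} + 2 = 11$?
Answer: $\frac{\sqrt{19951703}}{219} \approx 20.396$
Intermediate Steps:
$f = 36$ ($f = -8 + 4 \cdot 11 = -8 + 44 = 36$)
$p{\left(E \right)} = \left(-22 + E\right) \left(36 + E\right)$ ($p{\left(E \right)} = \left(E + 36\right) \left(E - 22\right) = \left(36 + E\right) \left(-22 + E\right) = \left(-22 + E\right) \left(36 + E\right)$)
$\sqrt{\frac{1}{p{\left(8 \right)} + \left(73 - 114\right)} + 416} = \sqrt{\frac{1}{\left(-792 + 8^{2} + 14 \cdot 8\right) + \left(73 - 114\right)} + 416} = \sqrt{\frac{1}{\left(-792 + 64 + 112\right) - 41} + 416} = \sqrt{\frac{1}{-616 - 41} + 416} = \sqrt{\frac{1}{-657} + 416} = \sqrt{- \frac{1}{657} + 416} = \sqrt{\frac{273311}{657}} = \frac{\sqrt{19951703}}{219}$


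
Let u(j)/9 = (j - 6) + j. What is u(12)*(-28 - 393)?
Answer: -68202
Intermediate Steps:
u(j) = -54 + 18*j (u(j) = 9*((j - 6) + j) = 9*((-6 + j) + j) = 9*(-6 + 2*j) = -54 + 18*j)
u(12)*(-28 - 393) = (-54 + 18*12)*(-28 - 393) = (-54 + 216)*(-421) = 162*(-421) = -68202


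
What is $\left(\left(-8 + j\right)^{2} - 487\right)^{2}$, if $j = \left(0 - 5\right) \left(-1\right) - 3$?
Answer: $203401$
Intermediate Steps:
$j = 2$ ($j = \left(0 - 5\right) \left(-1\right) - 3 = \left(-5\right) \left(-1\right) - 3 = 5 - 3 = 2$)
$\left(\left(-8 + j\right)^{2} - 487\right)^{2} = \left(\left(-8 + 2\right)^{2} - 487\right)^{2} = \left(\left(-6\right)^{2} - 487\right)^{2} = \left(36 - 487\right)^{2} = \left(-451\right)^{2} = 203401$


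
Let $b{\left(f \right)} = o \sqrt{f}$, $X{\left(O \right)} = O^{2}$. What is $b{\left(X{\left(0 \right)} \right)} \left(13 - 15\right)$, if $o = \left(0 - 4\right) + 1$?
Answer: $0$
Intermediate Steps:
$o = -3$ ($o = -4 + 1 = -3$)
$b{\left(f \right)} = - 3 \sqrt{f}$
$b{\left(X{\left(0 \right)} \right)} \left(13 - 15\right) = - 3 \sqrt{0^{2}} \left(13 - 15\right) = - 3 \sqrt{0} \left(-2\right) = \left(-3\right) 0 \left(-2\right) = 0 \left(-2\right) = 0$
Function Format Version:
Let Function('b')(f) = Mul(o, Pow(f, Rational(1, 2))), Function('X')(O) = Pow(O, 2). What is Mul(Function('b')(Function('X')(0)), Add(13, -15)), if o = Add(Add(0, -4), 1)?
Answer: 0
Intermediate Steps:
o = -3 (o = Add(-4, 1) = -3)
Function('b')(f) = Mul(-3, Pow(f, Rational(1, 2)))
Mul(Function('b')(Function('X')(0)), Add(13, -15)) = Mul(Mul(-3, Pow(Pow(0, 2), Rational(1, 2))), Add(13, -15)) = Mul(Mul(-3, Pow(0, Rational(1, 2))), -2) = Mul(Mul(-3, 0), -2) = Mul(0, -2) = 0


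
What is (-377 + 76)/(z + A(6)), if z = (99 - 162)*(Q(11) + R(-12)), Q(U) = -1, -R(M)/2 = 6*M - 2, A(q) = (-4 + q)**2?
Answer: 301/9257 ≈ 0.032516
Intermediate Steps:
R(M) = 4 - 12*M (R(M) = -2*(6*M - 2) = -2*(-2 + 6*M) = 4 - 12*M)
z = -9261 (z = (99 - 162)*(-1 + (4 - 12*(-12))) = -63*(-1 + (4 + 144)) = -63*(-1 + 148) = -63*147 = -9261)
(-377 + 76)/(z + A(6)) = (-377 + 76)/(-9261 + (-4 + 6)**2) = -301/(-9261 + 2**2) = -301/(-9261 + 4) = -301/(-9257) = -301*(-1/9257) = 301/9257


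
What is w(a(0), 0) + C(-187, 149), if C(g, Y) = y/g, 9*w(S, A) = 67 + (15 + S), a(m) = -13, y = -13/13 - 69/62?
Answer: 267055/34782 ≈ 7.6780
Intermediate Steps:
y = -131/62 (y = -13*1/13 - 69*1/62 = -1 - 69/62 = -131/62 ≈ -2.1129)
w(S, A) = 82/9 + S/9 (w(S, A) = (67 + (15 + S))/9 = (82 + S)/9 = 82/9 + S/9)
C(g, Y) = -131/(62*g)
w(a(0), 0) + C(-187, 149) = (82/9 + (1/9)*(-13)) - 131/62/(-187) = (82/9 - 13/9) - 131/62*(-1/187) = 23/3 + 131/11594 = 267055/34782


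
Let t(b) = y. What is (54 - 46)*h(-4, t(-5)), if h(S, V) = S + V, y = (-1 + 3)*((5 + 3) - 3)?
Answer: 48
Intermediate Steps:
y = 10 (y = 2*(8 - 3) = 2*5 = 10)
t(b) = 10
(54 - 46)*h(-4, t(-5)) = (54 - 46)*(-4 + 10) = 8*6 = 48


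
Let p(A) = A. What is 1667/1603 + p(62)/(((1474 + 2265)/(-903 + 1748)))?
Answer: 90214083/5993617 ≈ 15.052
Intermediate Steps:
1667/1603 + p(62)/(((1474 + 2265)/(-903 + 1748))) = 1667/1603 + 62/(((1474 + 2265)/(-903 + 1748))) = 1667*(1/1603) + 62/((3739/845)) = 1667/1603 + 62/((3739*(1/845))) = 1667/1603 + 62/(3739/845) = 1667/1603 + 62*(845/3739) = 1667/1603 + 52390/3739 = 90214083/5993617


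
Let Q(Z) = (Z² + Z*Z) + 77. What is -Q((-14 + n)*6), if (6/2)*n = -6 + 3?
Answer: -16277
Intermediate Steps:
n = -1 (n = (-6 + 3)/3 = (⅓)*(-3) = -1)
Q(Z) = 77 + 2*Z² (Q(Z) = (Z² + Z²) + 77 = 2*Z² + 77 = 77 + 2*Z²)
-Q((-14 + n)*6) = -(77 + 2*((-14 - 1)*6)²) = -(77 + 2*(-15*6)²) = -(77 + 2*(-90)²) = -(77 + 2*8100) = -(77 + 16200) = -1*16277 = -16277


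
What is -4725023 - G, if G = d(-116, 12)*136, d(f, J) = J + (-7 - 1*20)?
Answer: -4722983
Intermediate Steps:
d(f, J) = -27 + J (d(f, J) = J + (-7 - 20) = J - 27 = -27 + J)
G = -2040 (G = (-27 + 12)*136 = -15*136 = -2040)
-4725023 - G = -4725023 - 1*(-2040) = -4725023 + 2040 = -4722983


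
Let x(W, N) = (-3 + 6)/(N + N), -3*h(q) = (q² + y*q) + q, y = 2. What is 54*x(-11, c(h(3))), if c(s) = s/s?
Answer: 81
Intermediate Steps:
h(q) = -q - q²/3 (h(q) = -((q² + 2*q) + q)/3 = -(q² + 3*q)/3 = -q - q²/3)
c(s) = 1
x(W, N) = 3/(2*N) (x(W, N) = 3/((2*N)) = 3*(1/(2*N)) = 3/(2*N))
54*x(-11, c(h(3))) = 54*((3/2)/1) = 54*((3/2)*1) = 54*(3/2) = 81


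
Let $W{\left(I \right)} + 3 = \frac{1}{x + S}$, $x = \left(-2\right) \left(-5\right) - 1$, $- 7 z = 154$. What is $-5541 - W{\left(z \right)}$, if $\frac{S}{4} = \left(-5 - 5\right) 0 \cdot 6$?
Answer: $- \frac{49843}{9} \approx -5538.1$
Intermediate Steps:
$z = -22$ ($z = \left(- \frac{1}{7}\right) 154 = -22$)
$S = 0$ ($S = 4 \left(-5 - 5\right) 0 \cdot 6 = 4 \left(-10\right) 0 \cdot 6 = 4 \cdot 0 \cdot 6 = 4 \cdot 0 = 0$)
$x = 9$ ($x = 10 - 1 = 9$)
$W{\left(I \right)} = - \frac{26}{9}$ ($W{\left(I \right)} = -3 + \frac{1}{9 + 0} = -3 + \frac{1}{9} = - \frac{26}{9}$)
$-5541 - W{\left(z \right)} = -5541 - - \frac{26}{9} = -5541 + \frac{26}{9} = - \frac{49843}{9}$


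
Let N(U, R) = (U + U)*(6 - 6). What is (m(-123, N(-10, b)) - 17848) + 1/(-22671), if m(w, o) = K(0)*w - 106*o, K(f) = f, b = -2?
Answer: -404632009/22671 ≈ -17848.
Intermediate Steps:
N(U, R) = 0 (N(U, R) = (2*U)*0 = 0)
m(w, o) = -106*o (m(w, o) = 0*w - 106*o = 0 - 106*o = -106*o)
(m(-123, N(-10, b)) - 17848) + 1/(-22671) = (-106*0 - 17848) + 1/(-22671) = (0 - 17848) - 1/22671 = -17848 - 1/22671 = -404632009/22671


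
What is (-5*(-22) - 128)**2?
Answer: 324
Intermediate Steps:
(-5*(-22) - 128)**2 = (110 - 128)**2 = (-18)**2 = 324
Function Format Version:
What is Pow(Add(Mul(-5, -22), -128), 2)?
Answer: 324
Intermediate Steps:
Pow(Add(Mul(-5, -22), -128), 2) = Pow(Add(110, -128), 2) = Pow(-18, 2) = 324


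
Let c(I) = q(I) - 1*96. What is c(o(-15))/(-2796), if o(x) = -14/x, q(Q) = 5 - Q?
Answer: 1379/41940 ≈ 0.032880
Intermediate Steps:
c(I) = -91 - I (c(I) = (5 - I) - 1*96 = (5 - I) - 96 = -91 - I)
c(o(-15))/(-2796) = (-91 - (-14)/(-15))/(-2796) = (-91 - (-14)*(-1)/15)*(-1/2796) = (-91 - 1*14/15)*(-1/2796) = (-91 - 14/15)*(-1/2796) = -1379/15*(-1/2796) = 1379/41940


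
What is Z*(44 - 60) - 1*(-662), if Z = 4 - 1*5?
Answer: 678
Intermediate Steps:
Z = -1 (Z = 4 - 5 = -1)
Z*(44 - 60) - 1*(-662) = -(44 - 60) - 1*(-662) = -1*(-16) + 662 = 16 + 662 = 678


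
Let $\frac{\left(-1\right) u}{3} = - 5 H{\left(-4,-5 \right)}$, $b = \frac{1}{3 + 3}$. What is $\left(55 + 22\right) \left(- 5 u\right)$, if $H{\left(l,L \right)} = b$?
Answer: $- \frac{1925}{2} \approx -962.5$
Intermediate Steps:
$b = \frac{1}{6} \approx 0.16667$
$H{\left(l,L \right)} = \frac{1}{6}$
$u = \frac{5}{2}$ ($u = - 3 \left(\left(-5\right) \frac{1}{6}\right) = \left(-3\right) \left(- \frac{5}{6}\right) = \frac{5}{2} \approx 2.5$)
$\left(55 + 22\right) \left(- 5 u\right) = \left(55 + 22\right) \left(\left(-5\right) \frac{5}{2}\right) = 77 \left(- \frac{25}{2}\right) = - \frac{1925}{2}$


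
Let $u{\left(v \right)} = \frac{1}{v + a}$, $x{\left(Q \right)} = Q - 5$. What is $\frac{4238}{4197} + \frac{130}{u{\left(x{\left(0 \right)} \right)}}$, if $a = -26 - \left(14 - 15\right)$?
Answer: $- \frac{16364062}{4197} \approx -3899.0$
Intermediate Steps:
$a = -25$ ($a = -26 - \left(14 - 15\right) = -26 - -1 = -26 + 1 = -25$)
$x{\left(Q \right)} = -5 + Q$
$u{\left(v \right)} = \frac{1}{-25 + v}$ ($u{\left(v \right)} = \frac{1}{v - 25} = \frac{1}{-25 + v}$)
$\frac{4238}{4197} + \frac{130}{u{\left(x{\left(0 \right)} \right)}} = \frac{4238}{4197} + \frac{130}{\frac{1}{-25 + \left(-5 + 0\right)}} = 4238 \cdot \frac{1}{4197} + \frac{130}{\frac{1}{-25 - 5}} = \frac{4238}{4197} + \frac{130}{\frac{1}{-30}} = \frac{4238}{4197} + \frac{130}{- \frac{1}{30}} = \frac{4238}{4197} + 130 \left(-30\right) = \frac{4238}{4197} - 3900 = - \frac{16364062}{4197}$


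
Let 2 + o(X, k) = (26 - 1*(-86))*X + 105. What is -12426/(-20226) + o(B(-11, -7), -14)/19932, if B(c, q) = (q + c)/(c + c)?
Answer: 461288203/739098492 ≈ 0.62412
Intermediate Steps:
B(c, q) = (c + q)/(2*c) (B(c, q) = (c + q)/((2*c)) = (c + q)*(1/(2*c)) = (c + q)/(2*c))
o(X, k) = 103 + 112*X (o(X, k) = -2 + ((26 - 1*(-86))*X + 105) = -2 + ((26 + 86)*X + 105) = -2 + (112*X + 105) = -2 + (105 + 112*X) = 103 + 112*X)
-12426/(-20226) + o(B(-11, -7), -14)/19932 = -12426/(-20226) + (103 + 112*((½)*(-11 - 7)/(-11)))/19932 = -12426*(-1/20226) + (103 + 112*((½)*(-1/11)*(-18)))*(1/19932) = 2071/3371 + (103 + 112*(9/11))*(1/19932) = 2071/3371 + (103 + 1008/11)*(1/19932) = 2071/3371 + (2141/11)*(1/19932) = 2071/3371 + 2141/219252 = 461288203/739098492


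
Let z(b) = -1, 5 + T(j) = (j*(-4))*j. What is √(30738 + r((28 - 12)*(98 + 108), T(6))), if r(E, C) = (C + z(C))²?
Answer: √53238 ≈ 230.73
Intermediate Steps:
T(j) = -5 - 4*j² (T(j) = -5 + (j*(-4))*j = -5 + (-4*j)*j = -5 - 4*j²)
r(E, C) = (-1 + C)² (r(E, C) = (C - 1)² = (-1 + C)²)
√(30738 + r((28 - 12)*(98 + 108), T(6))) = √(30738 + (-1 + (-5 - 4*6²))²) = √(30738 + (-1 + (-5 - 4*36))²) = √(30738 + (-1 + (-5 - 144))²) = √(30738 + (-1 - 149)²) = √(30738 + (-150)²) = √(30738 + 22500) = √53238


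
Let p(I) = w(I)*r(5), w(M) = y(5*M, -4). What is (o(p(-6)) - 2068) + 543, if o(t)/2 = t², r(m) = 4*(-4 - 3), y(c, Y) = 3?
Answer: 12587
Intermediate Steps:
w(M) = 3
r(m) = -28 (r(m) = 4*(-7) = -28)
p(I) = -84 (p(I) = 3*(-28) = -84)
o(t) = 2*t²
(o(p(-6)) - 2068) + 543 = (2*(-84)² - 2068) + 543 = (2*7056 - 2068) + 543 = (14112 - 2068) + 543 = 12044 + 543 = 12587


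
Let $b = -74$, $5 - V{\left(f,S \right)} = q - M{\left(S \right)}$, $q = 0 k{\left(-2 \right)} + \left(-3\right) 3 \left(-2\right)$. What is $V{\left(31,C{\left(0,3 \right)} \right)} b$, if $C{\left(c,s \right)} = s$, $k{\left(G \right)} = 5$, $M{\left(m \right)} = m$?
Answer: $740$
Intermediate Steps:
$q = 18$ ($q = 0 \cdot 5 + \left(-3\right) 3 \left(-2\right) = 0 - -18 = 0 + 18 = 18$)
$V{\left(f,S \right)} = -13 + S$ ($V{\left(f,S \right)} = 5 - \left(18 - S\right) = 5 + \left(-18 + S\right) = -13 + S$)
$V{\left(31,C{\left(0,3 \right)} \right)} b = \left(-13 + 3\right) \left(-74\right) = \left(-10\right) \left(-74\right) = 740$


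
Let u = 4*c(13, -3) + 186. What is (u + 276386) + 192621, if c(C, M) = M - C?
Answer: 469129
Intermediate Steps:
u = 122 (u = 4*(-3 - 1*13) + 186 = 4*(-3 - 13) + 186 = 4*(-16) + 186 = -64 + 186 = 122)
(u + 276386) + 192621 = (122 + 276386) + 192621 = 276508 + 192621 = 469129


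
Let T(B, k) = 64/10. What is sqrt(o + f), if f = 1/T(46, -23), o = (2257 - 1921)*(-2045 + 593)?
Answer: I*sqrt(31223798)/8 ≈ 698.48*I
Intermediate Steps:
o = -487872 (o = 336*(-1452) = -487872)
T(B, k) = 32/5 (T(B, k) = 64*(1/10) = 32/5)
f = 5/32 (f = 1/(32/5) = 5/32 ≈ 0.15625)
sqrt(o + f) = sqrt(-487872 + 5/32) = sqrt(-15611899/32) = I*sqrt(31223798)/8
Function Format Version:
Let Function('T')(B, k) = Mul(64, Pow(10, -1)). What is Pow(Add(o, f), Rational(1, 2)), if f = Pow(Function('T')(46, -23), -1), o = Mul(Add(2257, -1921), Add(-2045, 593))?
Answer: Mul(Rational(1, 8), I, Pow(31223798, Rational(1, 2))) ≈ Mul(698.48, I)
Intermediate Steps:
o = -487872 (o = Mul(336, -1452) = -487872)
Function('T')(B, k) = Rational(32, 5) (Function('T')(B, k) = Mul(64, Rational(1, 10)) = Rational(32, 5))
f = Rational(5, 32) (f = Pow(Rational(32, 5), -1) = Rational(5, 32) ≈ 0.15625)
Pow(Add(o, f), Rational(1, 2)) = Pow(Add(-487872, Rational(5, 32)), Rational(1, 2)) = Pow(Rational(-15611899, 32), Rational(1, 2)) = Mul(Rational(1, 8), I, Pow(31223798, Rational(1, 2)))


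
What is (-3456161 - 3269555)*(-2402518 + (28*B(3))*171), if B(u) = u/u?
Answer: 16126451024680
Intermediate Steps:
B(u) = 1
(-3456161 - 3269555)*(-2402518 + (28*B(3))*171) = (-3456161 - 3269555)*(-2402518 + (28*1)*171) = -6725716*(-2402518 + 28*171) = -6725716*(-2402518 + 4788) = -6725716*(-2397730) = 16126451024680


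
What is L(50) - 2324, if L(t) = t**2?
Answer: 176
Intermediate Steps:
L(50) - 2324 = 50**2 - 2324 = 2500 - 2324 = 176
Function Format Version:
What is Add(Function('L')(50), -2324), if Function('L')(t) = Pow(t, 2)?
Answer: 176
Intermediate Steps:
Add(Function('L')(50), -2324) = Add(Pow(50, 2), -2324) = Add(2500, -2324) = 176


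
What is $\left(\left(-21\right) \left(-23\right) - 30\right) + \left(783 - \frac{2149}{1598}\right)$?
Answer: $\frac{1972979}{1598} \approx 1234.7$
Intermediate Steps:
$\left(\left(-21\right) \left(-23\right) - 30\right) + \left(783 - \frac{2149}{1598}\right) = \left(483 - 30\right) + \left(783 - \frac{2149}{1598}\right) = 453 + \frac{1249085}{1598} = \frac{1972979}{1598}$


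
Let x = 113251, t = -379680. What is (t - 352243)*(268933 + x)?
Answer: -279729259832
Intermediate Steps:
(t - 352243)*(268933 + x) = (-379680 - 352243)*(268933 + 113251) = -731923*382184 = -279729259832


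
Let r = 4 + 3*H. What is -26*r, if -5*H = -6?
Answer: -988/5 ≈ -197.60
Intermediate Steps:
H = 6/5 (H = -1/5*(-6) = 6/5 ≈ 1.2000)
r = 38/5 (r = 4 + 3*(6/5) = 4 + 18/5 = 38/5 ≈ 7.6000)
-26*r = -26*38/5 = -988/5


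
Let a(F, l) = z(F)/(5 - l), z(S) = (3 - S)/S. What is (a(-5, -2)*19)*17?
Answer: -2584/35 ≈ -73.829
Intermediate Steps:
z(S) = (3 - S)/S
a(F, l) = (3 - F)/(F*(5 - l)) (a(F, l) = ((3 - F)/F)/(5 - l) = (3 - F)/(F*(5 - l)))
(a(-5, -2)*19)*17 = (((-3 - 5)/((-5)*(-5 - 2)))*19)*17 = (-⅕*(-8)/(-7)*19)*17 = (-⅕*(-⅐)*(-8)*19)*17 = -8/35*19*17 = -152/35*17 = -2584/35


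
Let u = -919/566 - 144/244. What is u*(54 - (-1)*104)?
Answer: -6038365/17263 ≈ -349.79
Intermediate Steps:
u = -76435/34526 (u = -919*1/566 - 144*1/244 = -919/566 - 36/61 = -76435/34526 ≈ -2.2138)
u*(54 - (-1)*104) = -76435*(54 - (-1)*104)/34526 = -76435*(54 - 1*(-104))/34526 = -76435*(54 + 104)/34526 = -76435/34526*158 = -6038365/17263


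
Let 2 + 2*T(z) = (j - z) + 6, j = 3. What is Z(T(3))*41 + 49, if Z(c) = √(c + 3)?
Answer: 49 + 41*√5 ≈ 140.68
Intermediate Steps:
T(z) = 7/2 - z/2 (T(z) = -1 + ((3 - z) + 6)/2 = -1 + (9 - z)/2 = -1 + (9/2 - z/2) = 7/2 - z/2)
Z(c) = √(3 + c)
Z(T(3))*41 + 49 = √(3 + (7/2 - ½*3))*41 + 49 = √(3 + (7/2 - 3/2))*41 + 49 = √(3 + 2)*41 + 49 = √5*41 + 49 = 41*√5 + 49 = 49 + 41*√5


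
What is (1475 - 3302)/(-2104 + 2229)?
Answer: -1827/125 ≈ -14.616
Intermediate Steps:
(1475 - 3302)/(-2104 + 2229) = -1827/125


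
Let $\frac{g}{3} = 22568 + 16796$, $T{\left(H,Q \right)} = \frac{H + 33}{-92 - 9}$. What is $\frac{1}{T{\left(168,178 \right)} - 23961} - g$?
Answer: $- \frac{285813580205}{2420262} \approx -1.1809 \cdot 10^{5}$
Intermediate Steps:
$T{\left(H,Q \right)} = - \frac{33}{101} - \frac{H}{101}$ ($T{\left(H,Q \right)} = \frac{33 + H}{-101} = \left(33 + H\right) \left(- \frac{1}{101}\right) = - \frac{33}{101} - \frac{H}{101}$)
$g = 118092$ ($g = 3 \left(22568 + 16796\right) = 3 \cdot 39364 = 118092$)
$\frac{1}{T{\left(168,178 \right)} - 23961} - g = \frac{1}{\left(- \frac{33}{101} - \frac{168}{101}\right) - 23961} - 118092 = \frac{1}{- \frac{201}{101} - 23961} - 118092 = \frac{1}{- \frac{2420262}{101}} - 118092 = - \frac{101}{2420262} - 118092 = - \frac{285813580205}{2420262}$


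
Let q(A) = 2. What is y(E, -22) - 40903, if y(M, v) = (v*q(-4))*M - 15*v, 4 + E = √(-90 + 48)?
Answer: -40397 - 44*I*√42 ≈ -40397.0 - 285.15*I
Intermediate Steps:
E = -4 + I*√42 (E = -4 + √(-90 + 48) = -4 + √(-42) = -4 + I*√42 ≈ -4.0 + 6.4807*I)
y(M, v) = -15*v + 2*M*v (y(M, v) = (v*2)*M - 15*v = (2*v)*M - 15*v = 2*M*v - 15*v = -15*v + 2*M*v)
y(E, -22) - 40903 = -22*(-15 + 2*(-4 + I*√42)) - 40903 = -22*(-15 + (-8 + 2*I*√42)) - 40903 = -22*(-23 + 2*I*√42) - 40903 = (506 - 44*I*√42) - 40903 = -40397 - 44*I*√42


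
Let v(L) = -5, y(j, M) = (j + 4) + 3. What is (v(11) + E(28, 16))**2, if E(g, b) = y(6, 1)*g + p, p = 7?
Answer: 133956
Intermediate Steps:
y(j, M) = 7 + j (y(j, M) = (4 + j) + 3 = 7 + j)
E(g, b) = 7 + 13*g (E(g, b) = (7 + 6)*g + 7 = 13*g + 7 = 7 + 13*g)
(v(11) + E(28, 16))**2 = (-5 + (7 + 13*28))**2 = (-5 + (7 + 364))**2 = (-5 + 371)**2 = 366**2 = 133956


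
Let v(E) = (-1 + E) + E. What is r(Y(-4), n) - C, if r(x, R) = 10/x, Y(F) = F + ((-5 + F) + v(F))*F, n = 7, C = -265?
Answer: 9015/34 ≈ 265.15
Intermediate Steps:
v(E) = -1 + 2*E
Y(F) = F + F*(-6 + 3*F) (Y(F) = F + ((-5 + F) + (-1 + 2*F))*F = F + (-6 + 3*F)*F = F + F*(-6 + 3*F))
r(Y(-4), n) - C = 10/((-4*(-5 + 3*(-4)))) - 1*(-265) = 10/((-4*(-5 - 12))) + 265 = 10/((-4*(-17))) + 265 = 10/68 + 265 = 10*(1/68) + 265 = 5/34 + 265 = 9015/34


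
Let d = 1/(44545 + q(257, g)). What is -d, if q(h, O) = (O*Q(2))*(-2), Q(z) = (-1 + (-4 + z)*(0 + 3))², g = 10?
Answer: -1/43565 ≈ -2.2954e-5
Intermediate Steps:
Q(z) = (-13 + 3*z)² (Q(z) = (-1 + (-4 + z)*3)² = (-1 + (-12 + 3*z))² = (-13 + 3*z)²)
q(h, O) = -98*O (q(h, O) = (O*(-13 + 3*2)²)*(-2) = (O*(-13 + 6)²)*(-2) = (O*(-7)²)*(-2) = (O*49)*(-2) = (49*O)*(-2) = -98*O)
d = 1/43565 (d = 1/(44545 - 98*10) = 1/(44545 - 980) = 1/43565 ≈ 2.2954e-5)
-d = -1*1/43565 = -1/43565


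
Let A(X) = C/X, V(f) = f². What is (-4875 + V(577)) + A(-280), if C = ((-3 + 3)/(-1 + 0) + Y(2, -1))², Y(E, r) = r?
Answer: 91855119/280 ≈ 3.2805e+5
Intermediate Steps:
C = 1 (C = ((-3 + 3)/(-1 + 0) - 1)² = (0/(-1) - 1)² = (0*(-1) - 1)² = (0 - 1)² = (-1)² = 1)
A(X) = 1/X
(-4875 + V(577)) + A(-280) = (-4875 + 577²) + 1/(-280) = (-4875 + 332929) - 1/280 = 328054 - 1/280 = 91855119/280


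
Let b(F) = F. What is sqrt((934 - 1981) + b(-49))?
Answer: 2*I*sqrt(274) ≈ 33.106*I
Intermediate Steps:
sqrt((934 - 1981) + b(-49)) = sqrt((934 - 1981) - 49) = sqrt(-1047 - 49) = sqrt(-1096) = 2*I*sqrt(274)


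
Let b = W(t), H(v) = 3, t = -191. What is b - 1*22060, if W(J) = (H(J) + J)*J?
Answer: 13848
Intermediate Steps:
W(J) = J*(3 + J) (W(J) = (3 + J)*J = J*(3 + J))
b = 35908 (b = -191*(3 - 191) = -191*(-188) = 35908)
b - 1*22060 = 35908 - 1*22060 = 35908 - 22060 = 13848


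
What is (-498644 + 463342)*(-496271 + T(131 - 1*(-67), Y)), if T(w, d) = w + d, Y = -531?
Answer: 17531114408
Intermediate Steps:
T(w, d) = d + w
(-498644 + 463342)*(-496271 + T(131 - 1*(-67), Y)) = (-498644 + 463342)*(-496271 + (-531 + (131 - 1*(-67)))) = -35302*(-496271 + (-531 + (131 + 67))) = -35302*(-496271 + (-531 + 198)) = -35302*(-496271 - 333) = -35302*(-496604) = 17531114408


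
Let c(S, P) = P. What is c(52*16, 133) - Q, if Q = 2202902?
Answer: -2202769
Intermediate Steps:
c(52*16, 133) - Q = 133 - 1*2202902 = 133 - 2202902 = -2202769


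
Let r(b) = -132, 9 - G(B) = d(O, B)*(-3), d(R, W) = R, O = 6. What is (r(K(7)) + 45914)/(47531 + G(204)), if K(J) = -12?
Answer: 22891/23779 ≈ 0.96266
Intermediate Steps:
G(B) = 27 (G(B) = 9 - 6*(-3) = 9 - 1*(-18) = 9 + 18 = 27)
(r(K(7)) + 45914)/(47531 + G(204)) = (-132 + 45914)/(47531 + 27) = 45782/47558 = 45782*(1/47558) = 22891/23779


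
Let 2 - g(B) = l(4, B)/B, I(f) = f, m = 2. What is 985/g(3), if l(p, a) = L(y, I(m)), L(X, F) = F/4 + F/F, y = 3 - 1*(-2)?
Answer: 1970/3 ≈ 656.67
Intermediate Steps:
y = 5 (y = 3 + 2 = 5)
L(X, F) = 1 + F/4 (L(X, F) = F*(1/4) + 1 = F/4 + 1 = 1 + F/4)
l(p, a) = 3/2 (l(p, a) = 1 + (1/4)*2 = 1 + 1/2 = 3/2)
g(B) = 2 - 3/(2*B)
985/g(3) = 985/(2 - 3/2/3) = 985/(2 - 3/2*1/3) = 985/(2 - 1/2) = 985/(3/2) = 985*(2/3) = 1970/3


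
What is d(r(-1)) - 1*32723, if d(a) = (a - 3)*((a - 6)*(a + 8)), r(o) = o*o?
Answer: -32633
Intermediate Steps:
r(o) = o²
d(a) = (-6 + a)*(-3 + a)*(8 + a) (d(a) = (-3 + a)*((-6 + a)*(8 + a)) = (-6 + a)*(-3 + a)*(8 + a))
d(r(-1)) - 1*32723 = (144 + ((-1)²)³ - ((-1)²)² - 54*(-1)²) - 1*32723 = (144 + 1³ - 1*1² - 54*1) - 32723 = (144 + 1 - 1*1 - 54) - 32723 = (144 + 1 - 1 - 54) - 32723 = 90 - 32723 = -32633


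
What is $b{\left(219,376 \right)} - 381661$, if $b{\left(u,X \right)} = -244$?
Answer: $-381905$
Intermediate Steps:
$b{\left(219,376 \right)} - 381661 = -244 - 381661 = -381905$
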